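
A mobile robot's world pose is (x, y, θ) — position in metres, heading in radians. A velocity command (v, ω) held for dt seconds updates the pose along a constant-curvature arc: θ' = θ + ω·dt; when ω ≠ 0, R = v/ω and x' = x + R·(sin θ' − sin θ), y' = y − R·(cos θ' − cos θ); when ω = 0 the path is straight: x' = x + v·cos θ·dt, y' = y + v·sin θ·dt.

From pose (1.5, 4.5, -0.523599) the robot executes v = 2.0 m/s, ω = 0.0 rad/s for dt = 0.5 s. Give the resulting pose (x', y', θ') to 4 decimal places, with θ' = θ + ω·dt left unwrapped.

(2.3660, 4.0000, -0.5236)

θ' = -0.5236 + 0.0·0.5 = -0.5236
ω = 0 → straight: x' = 1.5 + 2.0·cos(-0.5236)·0.5 = 2.3660
y' = 4.5 + 2.0·sin(-0.5236)·0.5 = 4.0000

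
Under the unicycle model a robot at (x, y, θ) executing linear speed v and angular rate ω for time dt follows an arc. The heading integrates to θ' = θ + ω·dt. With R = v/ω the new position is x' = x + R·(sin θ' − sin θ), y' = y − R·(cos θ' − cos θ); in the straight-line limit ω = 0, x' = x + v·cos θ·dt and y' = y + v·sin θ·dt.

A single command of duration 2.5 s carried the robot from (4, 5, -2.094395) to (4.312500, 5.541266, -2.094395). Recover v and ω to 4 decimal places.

v = -0.2500, ω = 0.0000

Δθ = -2.094395 − -2.094395 = 0.000000
ω = Δθ/dt = 0.000000/2.5 = 0.0000
ω = 0 → v = (Δx·cos θ + Δy·sin θ)/dt = -0.2500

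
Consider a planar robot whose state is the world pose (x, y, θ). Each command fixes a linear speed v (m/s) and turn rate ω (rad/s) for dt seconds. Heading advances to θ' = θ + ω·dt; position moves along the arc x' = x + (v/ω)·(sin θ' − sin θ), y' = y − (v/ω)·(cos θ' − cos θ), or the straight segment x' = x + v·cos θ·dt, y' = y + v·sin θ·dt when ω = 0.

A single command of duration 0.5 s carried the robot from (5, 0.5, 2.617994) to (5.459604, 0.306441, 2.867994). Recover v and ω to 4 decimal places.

Δθ = 2.867994 − 2.617994 = 0.250000
ω = Δθ/dt = 0.250000/0.5 = 0.5000
R = Δx/(sin θ' − sin θ) = -2.0000
v = R·ω = -2.0000·0.5000 = -1.0000

v = -1.0000, ω = 0.5000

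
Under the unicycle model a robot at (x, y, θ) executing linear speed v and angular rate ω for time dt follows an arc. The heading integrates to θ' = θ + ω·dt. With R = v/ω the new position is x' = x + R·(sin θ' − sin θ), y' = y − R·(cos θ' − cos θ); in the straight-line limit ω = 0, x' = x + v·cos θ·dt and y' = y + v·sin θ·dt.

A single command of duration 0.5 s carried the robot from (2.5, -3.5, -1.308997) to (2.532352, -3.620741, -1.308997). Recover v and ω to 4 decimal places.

Δθ = -1.308997 − -1.308997 = 0.000000
ω = Δθ/dt = 0.000000/0.5 = 0.0000
ω = 0 → v = (Δx·cos θ + Δy·sin θ)/dt = 0.2500

v = 0.2500, ω = 0.0000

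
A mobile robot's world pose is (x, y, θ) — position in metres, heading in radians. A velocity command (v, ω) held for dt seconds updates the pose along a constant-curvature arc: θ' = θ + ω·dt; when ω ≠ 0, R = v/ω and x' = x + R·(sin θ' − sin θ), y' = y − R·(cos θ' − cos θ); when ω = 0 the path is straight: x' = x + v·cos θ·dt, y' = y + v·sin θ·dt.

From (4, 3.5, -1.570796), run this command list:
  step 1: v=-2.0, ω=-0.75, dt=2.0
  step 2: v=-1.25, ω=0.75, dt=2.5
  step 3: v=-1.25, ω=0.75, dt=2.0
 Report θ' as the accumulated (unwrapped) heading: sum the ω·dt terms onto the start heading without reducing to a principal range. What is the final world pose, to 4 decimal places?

(5.8609, 9.4126, 0.3042)

step 1: θ'=-3.0708 (R=2.6667) → pose (6.4780, 6.1600, -3.0708)
step 2: θ'=-1.1958 (R=-1.6667) → pose (7.9110, 8.4329, -1.1958)
step 3: θ'=0.3042 (R=-1.6667) → pose (5.8609, 9.4126, 0.3042)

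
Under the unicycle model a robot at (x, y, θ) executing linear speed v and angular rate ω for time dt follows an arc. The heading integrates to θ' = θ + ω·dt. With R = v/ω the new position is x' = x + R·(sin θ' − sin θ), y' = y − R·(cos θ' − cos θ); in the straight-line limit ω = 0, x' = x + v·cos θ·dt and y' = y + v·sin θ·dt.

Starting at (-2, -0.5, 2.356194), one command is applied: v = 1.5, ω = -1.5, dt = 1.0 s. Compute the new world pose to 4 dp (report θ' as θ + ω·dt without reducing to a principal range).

θ' = 2.3562 + -1.5·1.0 = 0.8562
R = v/ω = 1.5/-1.5 = -1.0000
x' = -2 + -1.0000·(sin 0.8562 − sin 2.3562) = -2.0482
y' = -0.5 − -1.0000·(cos 0.8562 − cos 2.3562) = 0.8624

(-2.0482, 0.8624, 0.8562)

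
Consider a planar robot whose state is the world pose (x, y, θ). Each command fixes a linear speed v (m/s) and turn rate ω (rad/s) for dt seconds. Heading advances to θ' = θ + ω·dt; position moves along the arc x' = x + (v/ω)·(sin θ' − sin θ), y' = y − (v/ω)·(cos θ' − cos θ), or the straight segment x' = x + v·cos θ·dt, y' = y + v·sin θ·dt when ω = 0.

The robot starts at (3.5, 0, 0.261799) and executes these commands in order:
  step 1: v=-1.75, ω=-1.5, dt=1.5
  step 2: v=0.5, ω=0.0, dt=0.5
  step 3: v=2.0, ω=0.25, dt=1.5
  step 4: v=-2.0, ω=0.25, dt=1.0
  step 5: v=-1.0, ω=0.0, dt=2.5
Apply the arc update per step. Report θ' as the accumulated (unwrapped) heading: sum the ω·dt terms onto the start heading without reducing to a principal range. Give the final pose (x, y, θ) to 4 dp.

step 1: θ'=-1.9882 (R=1.1667) → pose (2.1315, 1.5999, -1.9882)
step 2: θ'=-1.9882 (straight) → pose (2.0302, 1.3713, -1.9882)
step 3: θ'=-1.6132 (R=8.0000) → pose (1.3505, -1.5326, -1.6132)
step 4: θ'=-1.3632 (R=-8.0000) → pose (1.1860, 0.4553, -1.3632)
step 5: θ'=-1.3632 (straight) → pose (0.6707, 2.9017, -1.3632)

(0.6707, 2.9017, -1.3632)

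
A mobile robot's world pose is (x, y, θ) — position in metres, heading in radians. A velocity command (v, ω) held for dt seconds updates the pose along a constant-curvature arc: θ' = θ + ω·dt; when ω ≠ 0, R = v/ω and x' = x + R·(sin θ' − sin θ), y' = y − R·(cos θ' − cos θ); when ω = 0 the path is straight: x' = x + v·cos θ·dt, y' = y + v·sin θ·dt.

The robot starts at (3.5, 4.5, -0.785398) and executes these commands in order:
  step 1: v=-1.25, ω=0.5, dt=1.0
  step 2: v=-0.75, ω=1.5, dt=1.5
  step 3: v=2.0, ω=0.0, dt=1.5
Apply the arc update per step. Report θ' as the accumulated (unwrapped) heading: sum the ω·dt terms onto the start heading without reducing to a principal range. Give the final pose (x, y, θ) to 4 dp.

(0.6825, 7.2298, 1.9646)

step 1: θ'=-0.2854 (R=-2.5000) → pose (2.4361, 5.1311, -0.2854)
step 2: θ'=1.9646 (R=-0.5000) → pose (1.8336, 4.4595, 1.9646)
step 3: θ'=1.9646 (straight) → pose (0.6825, 7.2298, 1.9646)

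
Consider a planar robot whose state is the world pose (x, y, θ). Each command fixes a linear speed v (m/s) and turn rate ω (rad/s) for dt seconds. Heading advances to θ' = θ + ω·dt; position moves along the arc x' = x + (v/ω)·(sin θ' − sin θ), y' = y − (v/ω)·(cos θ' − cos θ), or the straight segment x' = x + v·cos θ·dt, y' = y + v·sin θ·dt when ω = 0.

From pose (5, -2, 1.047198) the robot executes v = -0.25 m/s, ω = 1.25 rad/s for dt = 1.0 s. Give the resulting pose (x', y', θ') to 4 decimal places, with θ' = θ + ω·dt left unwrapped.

θ' = 1.0472 + 1.25·1.0 = 2.2972
R = v/ω = -0.25/1.25 = -0.2000
x' = 5 + -0.2000·(sin 2.2972 − sin 1.0472) = 5.0237
y' = -2 − -0.2000·(cos 2.2972 − cos 1.0472) = -2.2328

(5.0237, -2.2328, 2.2972)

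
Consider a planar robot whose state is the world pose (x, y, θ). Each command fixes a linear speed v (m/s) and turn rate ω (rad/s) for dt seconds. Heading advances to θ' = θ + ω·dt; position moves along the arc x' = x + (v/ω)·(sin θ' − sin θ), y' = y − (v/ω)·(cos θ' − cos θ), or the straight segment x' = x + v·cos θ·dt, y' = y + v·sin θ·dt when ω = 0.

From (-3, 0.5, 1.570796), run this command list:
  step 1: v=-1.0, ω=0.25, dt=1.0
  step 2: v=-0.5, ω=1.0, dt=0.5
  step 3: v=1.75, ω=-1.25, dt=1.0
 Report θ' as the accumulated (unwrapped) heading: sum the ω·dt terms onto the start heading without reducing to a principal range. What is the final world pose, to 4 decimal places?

(-2.9613, 0.9188, 1.0708)

step 1: θ'=1.8208 (R=-4.0000) → pose (-2.8757, -0.4896, 1.8208)
step 2: θ'=2.3208 (R=-0.5000) → pose (-2.7570, -0.7067, 2.3208)
step 3: θ'=1.0708 (R=-1.4000) → pose (-2.9613, 0.9188, 1.0708)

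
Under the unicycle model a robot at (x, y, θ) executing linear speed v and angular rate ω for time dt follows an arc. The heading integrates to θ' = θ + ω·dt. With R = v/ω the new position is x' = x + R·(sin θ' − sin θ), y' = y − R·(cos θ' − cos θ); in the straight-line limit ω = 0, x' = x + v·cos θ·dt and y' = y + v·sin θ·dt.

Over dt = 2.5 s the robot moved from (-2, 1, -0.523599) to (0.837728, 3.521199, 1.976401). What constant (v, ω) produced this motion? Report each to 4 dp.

v = 2.0000, ω = 1.0000

Δθ = 1.976401 − -0.523599 = 2.500000
ω = Δθ/dt = 2.500000/2.5 = 1.0000
R = Δx/(sin θ' − sin θ) = 2.0000
v = R·ω = 2.0000·1.0000 = 2.0000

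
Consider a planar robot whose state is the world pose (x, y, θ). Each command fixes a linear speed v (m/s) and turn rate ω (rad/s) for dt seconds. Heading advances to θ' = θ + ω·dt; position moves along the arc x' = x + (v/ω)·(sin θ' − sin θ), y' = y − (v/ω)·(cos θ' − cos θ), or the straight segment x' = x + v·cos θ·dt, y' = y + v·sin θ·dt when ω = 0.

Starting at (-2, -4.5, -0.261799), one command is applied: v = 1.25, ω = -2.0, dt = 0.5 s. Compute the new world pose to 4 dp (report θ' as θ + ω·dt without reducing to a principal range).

θ' = -0.2618 + -2.0·0.5 = -1.2618
R = v/ω = 1.25/-2.0 = -0.6250
x' = -2 + -0.6250·(sin -1.2618 − sin -0.2618) = -1.5664
y' = -4.5 − -0.6250·(cos -1.2618 − cos -0.2618) = -4.9136

(-1.5664, -4.9136, -1.2618)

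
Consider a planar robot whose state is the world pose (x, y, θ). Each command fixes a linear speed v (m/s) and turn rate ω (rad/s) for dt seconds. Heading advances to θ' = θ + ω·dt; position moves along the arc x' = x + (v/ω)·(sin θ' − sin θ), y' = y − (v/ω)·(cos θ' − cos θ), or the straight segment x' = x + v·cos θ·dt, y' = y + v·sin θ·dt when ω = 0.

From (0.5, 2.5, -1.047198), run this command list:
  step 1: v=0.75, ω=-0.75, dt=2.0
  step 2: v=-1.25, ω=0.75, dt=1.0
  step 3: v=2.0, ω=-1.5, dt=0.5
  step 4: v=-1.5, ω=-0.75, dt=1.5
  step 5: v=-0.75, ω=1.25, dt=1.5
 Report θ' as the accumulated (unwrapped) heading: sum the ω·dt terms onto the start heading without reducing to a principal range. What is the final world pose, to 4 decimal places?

(3.3526, 1.8237, -1.7972)

step 1: θ'=-2.5472 (R=-1.0000) → pose (0.1940, 1.1715, -2.5472)
step 2: θ'=-1.7972 (R=-1.6667) → pose (0.8848, 2.1782, -1.7972)
step 3: θ'=-2.5472 (R=-1.3333) → pose (0.3321, 1.3729, -2.5472)
step 4: θ'=-3.6722 (R=2.0000) → pose (2.4643, 1.4409, -3.6722)
step 5: θ'=-1.7972 (R=-0.6000) → pose (3.3526, 1.8237, -1.7972)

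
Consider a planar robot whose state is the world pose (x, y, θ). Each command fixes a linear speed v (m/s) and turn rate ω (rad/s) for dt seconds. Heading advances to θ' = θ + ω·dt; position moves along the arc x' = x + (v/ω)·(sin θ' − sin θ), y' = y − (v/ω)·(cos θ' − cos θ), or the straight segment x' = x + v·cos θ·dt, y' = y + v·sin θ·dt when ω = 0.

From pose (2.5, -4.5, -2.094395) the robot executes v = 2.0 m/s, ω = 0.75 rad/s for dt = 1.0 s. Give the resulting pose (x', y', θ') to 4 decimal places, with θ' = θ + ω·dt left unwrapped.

θ' = -2.0944 + 0.75·1.0 = -1.3444
R = v/ω = 2.0/0.75 = 2.6667
x' = 2.5 + 2.6667·(sin -1.3444 − sin -2.0944) = 2.2108
y' = -4.5 − 2.6667·(cos -1.3444 − cos -2.0944) = -6.4319

(2.2108, -6.4319, -1.3444)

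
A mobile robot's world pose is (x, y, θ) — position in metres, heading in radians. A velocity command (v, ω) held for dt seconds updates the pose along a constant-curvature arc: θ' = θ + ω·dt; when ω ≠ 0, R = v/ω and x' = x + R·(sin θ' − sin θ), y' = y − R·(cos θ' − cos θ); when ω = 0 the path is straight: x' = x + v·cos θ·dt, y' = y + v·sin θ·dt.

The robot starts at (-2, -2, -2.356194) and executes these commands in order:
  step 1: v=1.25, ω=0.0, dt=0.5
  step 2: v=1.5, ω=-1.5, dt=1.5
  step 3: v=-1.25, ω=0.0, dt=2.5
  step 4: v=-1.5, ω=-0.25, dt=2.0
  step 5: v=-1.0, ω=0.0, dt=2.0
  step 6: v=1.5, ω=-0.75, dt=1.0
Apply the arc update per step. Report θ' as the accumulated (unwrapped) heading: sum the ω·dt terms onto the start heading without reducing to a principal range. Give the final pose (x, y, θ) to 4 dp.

(-3.9864, -8.6803, -5.8562)

step 1: θ'=-2.3562 (straight) → pose (-2.4419, -2.4419, -2.3562)
step 2: θ'=-4.6062 (R=-1.0000) → pose (-4.1434, -1.8408, -4.6062)
step 3: θ'=-4.6062 (straight) → pose (-3.8122, -4.9482, -4.6062)
step 4: θ'=-5.1062 (R=6.0000) → pose (-4.2376, -7.8864, -5.1062)
step 5: θ'=-5.1062 (straight) → pose (-5.0051, -9.7333, -5.1062)
step 6: θ'=-5.8562 (R=-2.0000) → pose (-3.9864, -8.6803, -5.8562)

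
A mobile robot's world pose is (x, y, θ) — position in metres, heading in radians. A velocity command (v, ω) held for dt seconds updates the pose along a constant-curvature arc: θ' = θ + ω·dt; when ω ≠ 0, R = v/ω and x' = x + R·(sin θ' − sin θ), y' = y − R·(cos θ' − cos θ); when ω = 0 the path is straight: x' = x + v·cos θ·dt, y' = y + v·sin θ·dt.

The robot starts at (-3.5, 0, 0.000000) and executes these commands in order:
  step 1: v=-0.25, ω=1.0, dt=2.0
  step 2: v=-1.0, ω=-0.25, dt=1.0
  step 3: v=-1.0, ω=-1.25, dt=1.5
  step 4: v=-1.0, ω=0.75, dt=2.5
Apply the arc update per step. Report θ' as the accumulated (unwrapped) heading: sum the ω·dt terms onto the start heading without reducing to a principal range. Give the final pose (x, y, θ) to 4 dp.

(-5.7937, -3.8026, 1.7500)

step 1: θ'=2.0000 (R=-0.2500) → pose (-3.7273, -0.3540, 2.0000)
step 2: θ'=1.7500 (R=4.0000) → pose (-3.4286, -1.3056, 1.7500)
step 3: θ'=-0.1250 (R=0.8000) → pose (-4.3155, -2.2420, -0.1250)
step 4: θ'=1.7500 (R=-1.3333) → pose (-5.7937, -3.8026, 1.7500)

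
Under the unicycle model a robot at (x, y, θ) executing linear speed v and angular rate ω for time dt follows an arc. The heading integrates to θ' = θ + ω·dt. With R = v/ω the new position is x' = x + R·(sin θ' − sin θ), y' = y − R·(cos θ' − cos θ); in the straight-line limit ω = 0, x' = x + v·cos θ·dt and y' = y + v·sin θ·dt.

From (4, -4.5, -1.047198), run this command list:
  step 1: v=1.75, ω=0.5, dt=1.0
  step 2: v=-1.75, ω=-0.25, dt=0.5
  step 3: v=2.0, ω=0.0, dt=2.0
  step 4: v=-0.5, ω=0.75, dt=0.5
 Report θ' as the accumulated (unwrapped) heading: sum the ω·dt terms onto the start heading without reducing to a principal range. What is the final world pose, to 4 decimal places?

step 1: θ'=-0.5472 (R=3.5000) → pose (5.2101, -5.7390, -0.5472)
step 2: θ'=-0.6722 (R=7.0000) → pose (4.4932, -5.2382, -0.6722)
step 3: θ'=-0.6722 (straight) → pose (7.6230, -7.7291, -0.6722)
step 4: θ'=-0.2972 (R=-0.6667) → pose (7.4031, -7.6133, -0.2972)

(7.4031, -7.6133, -0.2972)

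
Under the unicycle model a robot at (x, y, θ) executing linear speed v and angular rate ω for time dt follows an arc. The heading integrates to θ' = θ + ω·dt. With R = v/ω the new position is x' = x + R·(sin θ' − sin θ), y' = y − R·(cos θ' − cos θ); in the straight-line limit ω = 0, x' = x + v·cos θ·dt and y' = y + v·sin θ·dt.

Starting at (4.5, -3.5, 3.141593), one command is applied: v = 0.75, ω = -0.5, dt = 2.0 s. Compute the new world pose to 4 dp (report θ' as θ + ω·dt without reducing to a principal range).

θ' = 3.1416 + -0.5·2.0 = 2.1416
R = v/ω = 0.75/-0.5 = -1.5000
x' = 4.5 + -1.5000·(sin 2.1416 − sin 3.1416) = 3.2378
y' = -3.5 − -1.5000·(cos 2.1416 − cos 3.1416) = -2.8105

(3.2378, -2.8105, 2.1416)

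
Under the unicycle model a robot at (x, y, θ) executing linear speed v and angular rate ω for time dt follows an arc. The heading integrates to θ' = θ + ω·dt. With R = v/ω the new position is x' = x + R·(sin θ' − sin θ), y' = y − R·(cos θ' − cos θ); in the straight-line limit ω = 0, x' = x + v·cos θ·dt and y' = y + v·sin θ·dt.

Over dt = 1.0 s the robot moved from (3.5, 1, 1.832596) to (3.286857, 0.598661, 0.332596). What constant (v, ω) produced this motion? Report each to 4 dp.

Δθ = 0.332596 − 1.832596 = -1.500000
ω = Δθ/dt = -1.500000/1.0 = -1.5000
R = −Δy/(cos θ' − cos θ) = 0.3333
v = R·ω = 0.3333·-1.5000 = -0.5000

v = -0.5000, ω = -1.5000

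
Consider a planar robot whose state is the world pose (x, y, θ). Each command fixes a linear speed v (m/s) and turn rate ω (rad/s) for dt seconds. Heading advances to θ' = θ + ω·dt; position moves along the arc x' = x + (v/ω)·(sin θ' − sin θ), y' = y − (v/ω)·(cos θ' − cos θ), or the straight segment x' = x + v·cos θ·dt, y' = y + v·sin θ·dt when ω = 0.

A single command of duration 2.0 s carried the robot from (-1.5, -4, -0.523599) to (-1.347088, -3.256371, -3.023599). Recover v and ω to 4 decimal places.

Δθ = -3.023599 − -0.523599 = -2.500000
ω = Δθ/dt = -2.500000/2.0 = -1.2500
R = −Δy/(cos θ' − cos θ) = 0.4000
v = R·ω = 0.4000·-1.2500 = -0.5000

v = -0.5000, ω = -1.2500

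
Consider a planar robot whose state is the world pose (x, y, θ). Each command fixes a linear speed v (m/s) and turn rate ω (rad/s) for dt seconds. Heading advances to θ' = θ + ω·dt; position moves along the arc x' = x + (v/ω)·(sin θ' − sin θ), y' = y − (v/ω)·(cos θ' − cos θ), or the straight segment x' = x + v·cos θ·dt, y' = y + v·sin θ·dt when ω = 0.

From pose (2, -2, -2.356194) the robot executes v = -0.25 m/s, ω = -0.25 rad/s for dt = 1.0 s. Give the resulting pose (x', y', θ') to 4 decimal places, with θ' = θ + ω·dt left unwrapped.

θ' = -2.3562 + -0.25·1.0 = -2.6062
R = v/ω = -0.25/-0.25 = 1.0000
x' = 2 + 1.0000·(sin -2.6062 − sin -2.3562) = 2.1969
y' = -2 − 1.0000·(cos -2.6062 − cos -2.3562) = -1.8470

(2.1969, -1.8470, -2.6062)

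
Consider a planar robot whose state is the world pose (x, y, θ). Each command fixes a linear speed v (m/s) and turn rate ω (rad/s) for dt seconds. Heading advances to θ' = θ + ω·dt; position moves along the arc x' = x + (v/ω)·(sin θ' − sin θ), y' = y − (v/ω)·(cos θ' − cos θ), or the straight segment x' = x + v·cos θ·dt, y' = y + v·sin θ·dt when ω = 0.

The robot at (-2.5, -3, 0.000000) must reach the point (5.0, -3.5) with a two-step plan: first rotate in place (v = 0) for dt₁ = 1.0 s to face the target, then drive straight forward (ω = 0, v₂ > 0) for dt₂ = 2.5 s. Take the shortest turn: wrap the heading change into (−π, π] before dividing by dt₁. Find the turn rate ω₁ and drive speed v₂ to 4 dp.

heading to target = atan2(-3.5−-3, 5−-2.5) = -0.0666
Δθ = wrap(-0.0666 − 0.0000) = -0.0666; ω₁ = Δθ/dt₁ = -0.0666
distance = √((5−-2.5)² + (-3.5−-3)²) = 7.5166; v₂ = distance/dt₂ = 3.0067

ω₁ = -0.0666, v₂ = 3.0067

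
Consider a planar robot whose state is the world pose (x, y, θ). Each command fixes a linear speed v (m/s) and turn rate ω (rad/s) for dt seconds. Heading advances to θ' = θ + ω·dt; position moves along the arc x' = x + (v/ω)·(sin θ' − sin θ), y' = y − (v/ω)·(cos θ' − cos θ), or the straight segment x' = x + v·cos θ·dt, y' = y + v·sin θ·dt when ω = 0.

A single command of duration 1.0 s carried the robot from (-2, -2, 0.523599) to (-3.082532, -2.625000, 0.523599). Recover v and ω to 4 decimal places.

Δθ = 0.523599 − 0.523599 = 0.000000
ω = Δθ/dt = 0.000000/1.0 = 0.0000
ω = 0 → v = (Δx·cos θ + Δy·sin θ)/dt = -1.2500

v = -1.2500, ω = 0.0000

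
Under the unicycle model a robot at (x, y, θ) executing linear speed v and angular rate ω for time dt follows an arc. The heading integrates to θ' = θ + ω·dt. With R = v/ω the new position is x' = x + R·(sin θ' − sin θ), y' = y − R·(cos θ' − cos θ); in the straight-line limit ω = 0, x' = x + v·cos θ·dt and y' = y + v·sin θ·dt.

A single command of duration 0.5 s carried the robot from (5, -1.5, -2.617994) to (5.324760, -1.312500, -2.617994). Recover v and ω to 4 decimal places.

Δθ = -2.617994 − -2.617994 = 0.000000
ω = Δθ/dt = 0.000000/0.5 = 0.0000
ω = 0 → v = (Δx·cos θ + Δy·sin θ)/dt = -0.7500

v = -0.7500, ω = 0.0000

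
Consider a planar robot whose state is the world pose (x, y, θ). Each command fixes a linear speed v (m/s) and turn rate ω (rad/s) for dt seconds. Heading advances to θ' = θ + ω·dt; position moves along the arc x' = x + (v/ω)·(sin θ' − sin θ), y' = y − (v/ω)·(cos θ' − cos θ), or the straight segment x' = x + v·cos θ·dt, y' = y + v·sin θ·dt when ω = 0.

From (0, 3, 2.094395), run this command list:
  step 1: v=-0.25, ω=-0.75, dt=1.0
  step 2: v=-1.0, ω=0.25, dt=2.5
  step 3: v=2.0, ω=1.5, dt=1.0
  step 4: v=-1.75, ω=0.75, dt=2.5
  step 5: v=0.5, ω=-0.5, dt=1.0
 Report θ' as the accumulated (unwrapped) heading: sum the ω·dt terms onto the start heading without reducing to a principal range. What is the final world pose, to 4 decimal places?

(-0.0946, 4.1813, 4.8444)

step 1: θ'=1.3444 (R=0.3333) → pose (0.0362, 2.7585, 1.3444)
step 2: θ'=1.9694 (R=-4.0000) → pose (0.2477, 0.3081, 1.9694)
step 3: θ'=3.4694 (R=1.3333) → pose (-1.4104, 1.0529, 3.4694)
step 4: θ'=5.3444 (R=-2.3333) → pose (-0.2791, 4.6405, 5.3444)
step 5: θ'=4.8444 (R=-1.0000) → pose (-0.0946, 4.1813, 4.8444)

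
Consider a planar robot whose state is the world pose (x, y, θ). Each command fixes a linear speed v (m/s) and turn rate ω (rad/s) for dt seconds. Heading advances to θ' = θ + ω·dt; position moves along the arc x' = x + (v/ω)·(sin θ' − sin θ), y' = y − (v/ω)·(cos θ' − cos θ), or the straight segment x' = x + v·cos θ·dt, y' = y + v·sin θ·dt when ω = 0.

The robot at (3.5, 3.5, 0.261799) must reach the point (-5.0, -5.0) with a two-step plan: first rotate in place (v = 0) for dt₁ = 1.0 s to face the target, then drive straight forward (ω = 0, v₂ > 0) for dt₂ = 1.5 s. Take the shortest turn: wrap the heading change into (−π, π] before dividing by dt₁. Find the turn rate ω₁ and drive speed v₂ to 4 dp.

heading to target = atan2(-5−3.5, -5−3.5) = -2.3562
Δθ = wrap(-2.3562 − 0.2618) = -2.6180; ω₁ = Δθ/dt₁ = -2.6180
distance = √((-5−3.5)² + (-5−3.5)²) = 12.0208; v₂ = distance/dt₂ = 8.0139

ω₁ = -2.6180, v₂ = 8.0139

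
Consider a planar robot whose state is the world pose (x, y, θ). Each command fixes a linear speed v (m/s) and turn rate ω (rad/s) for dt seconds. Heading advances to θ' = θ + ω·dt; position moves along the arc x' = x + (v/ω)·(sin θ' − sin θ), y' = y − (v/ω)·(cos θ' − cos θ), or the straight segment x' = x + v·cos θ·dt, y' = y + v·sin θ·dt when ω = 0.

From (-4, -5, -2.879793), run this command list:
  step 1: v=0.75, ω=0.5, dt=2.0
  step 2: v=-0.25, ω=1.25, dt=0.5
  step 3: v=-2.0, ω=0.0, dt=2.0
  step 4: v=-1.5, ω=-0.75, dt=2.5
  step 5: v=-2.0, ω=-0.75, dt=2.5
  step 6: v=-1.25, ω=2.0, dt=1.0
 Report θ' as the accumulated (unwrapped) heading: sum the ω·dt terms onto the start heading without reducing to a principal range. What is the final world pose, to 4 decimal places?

(-1.1382, -3.6809, -3.0048)

step 1: θ'=-1.8798 (R=1.5000) → pose (-5.0407, -5.9927, -1.8798)
step 2: θ'=-1.2548 (R=-0.2000) → pose (-5.0412, -5.8698, -1.2548)
step 3: θ'=-1.2548 (straight) → pose (-6.2842, -2.0678, -1.2548)
step 4: θ'=-3.1298 (R=2.0000) → pose (-4.4069, 0.5536, -3.1298)
step 5: θ'=-5.0048 (R=2.6667) → pose (-1.8219, -2.8816, -5.0048)
step 6: θ'=-3.0048 (R=-0.6250) → pose (-1.1382, -3.6809, -3.0048)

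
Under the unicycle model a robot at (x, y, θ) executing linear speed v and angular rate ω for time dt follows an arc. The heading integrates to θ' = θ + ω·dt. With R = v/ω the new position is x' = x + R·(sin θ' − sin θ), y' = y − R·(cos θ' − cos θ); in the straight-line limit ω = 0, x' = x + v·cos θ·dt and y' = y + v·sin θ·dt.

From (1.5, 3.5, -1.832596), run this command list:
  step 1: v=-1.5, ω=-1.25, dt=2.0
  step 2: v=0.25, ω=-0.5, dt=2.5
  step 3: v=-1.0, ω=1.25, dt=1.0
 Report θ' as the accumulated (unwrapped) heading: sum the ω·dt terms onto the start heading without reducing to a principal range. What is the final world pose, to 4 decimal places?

step 1: θ'=-4.3326 (R=1.2000) → pose (3.7736, 3.6343, -4.3326)
step 2: θ'=-5.5826 (R=-0.5000) → pose (3.9156, 4.2019, -5.5826)
step 3: θ'=-4.3326 (R=-0.8000) → pose (3.6884, 3.2937, -4.3326)

(3.6884, 3.2937, -4.3326)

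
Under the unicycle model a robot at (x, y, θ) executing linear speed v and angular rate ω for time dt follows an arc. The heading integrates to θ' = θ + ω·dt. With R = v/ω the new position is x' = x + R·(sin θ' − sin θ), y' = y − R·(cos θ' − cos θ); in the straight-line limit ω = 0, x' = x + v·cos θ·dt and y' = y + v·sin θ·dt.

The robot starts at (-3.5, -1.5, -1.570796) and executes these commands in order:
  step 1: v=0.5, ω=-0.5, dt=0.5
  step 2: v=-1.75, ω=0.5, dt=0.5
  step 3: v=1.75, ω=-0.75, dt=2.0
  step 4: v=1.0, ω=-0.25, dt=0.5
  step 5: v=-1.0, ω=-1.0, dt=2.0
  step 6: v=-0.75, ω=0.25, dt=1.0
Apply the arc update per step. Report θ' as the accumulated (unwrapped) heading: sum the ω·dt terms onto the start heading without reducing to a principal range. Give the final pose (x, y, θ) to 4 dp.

(-5.5214, -5.3770, -4.9458)

step 1: θ'=-1.8208 (R=-1.0000) → pose (-3.5311, -1.7474, -1.8208)
step 2: θ'=-1.5708 (R=-3.5000) → pose (-3.4223, -0.8815, -1.5708)
step 3: θ'=-3.0708 (R=-2.3333) → pose (-5.5906, -3.2090, -3.0708)
step 4: θ'=-3.1958 (R=-4.0000) → pose (-6.0902, -3.2131, -3.1958)
step 5: θ'=-5.1958 (R=1.0000) → pose (-5.2590, -4.6765, -5.1958)
step 6: θ'=-4.9458 (R=-3.0000) → pose (-5.5214, -5.3770, -4.9458)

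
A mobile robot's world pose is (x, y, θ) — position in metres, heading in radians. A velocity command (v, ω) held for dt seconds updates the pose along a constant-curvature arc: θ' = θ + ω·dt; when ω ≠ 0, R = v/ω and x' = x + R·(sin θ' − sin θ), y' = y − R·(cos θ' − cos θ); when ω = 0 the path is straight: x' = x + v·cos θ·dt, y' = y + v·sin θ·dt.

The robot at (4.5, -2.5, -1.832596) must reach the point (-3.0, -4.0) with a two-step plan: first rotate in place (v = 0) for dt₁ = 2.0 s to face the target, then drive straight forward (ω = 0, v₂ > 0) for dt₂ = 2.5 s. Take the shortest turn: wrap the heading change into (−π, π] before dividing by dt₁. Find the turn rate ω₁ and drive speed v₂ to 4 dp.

heading to target = atan2(-4−-2.5, -3−4.5) = -2.9442
Δθ = wrap(-2.9442 − -1.8326) = -1.1116; ω₁ = Δθ/dt₁ = -0.5558
distance = √((-3−4.5)² + (-4−-2.5)²) = 7.6485; v₂ = distance/dt₂ = 3.0594

ω₁ = -0.5558, v₂ = 3.0594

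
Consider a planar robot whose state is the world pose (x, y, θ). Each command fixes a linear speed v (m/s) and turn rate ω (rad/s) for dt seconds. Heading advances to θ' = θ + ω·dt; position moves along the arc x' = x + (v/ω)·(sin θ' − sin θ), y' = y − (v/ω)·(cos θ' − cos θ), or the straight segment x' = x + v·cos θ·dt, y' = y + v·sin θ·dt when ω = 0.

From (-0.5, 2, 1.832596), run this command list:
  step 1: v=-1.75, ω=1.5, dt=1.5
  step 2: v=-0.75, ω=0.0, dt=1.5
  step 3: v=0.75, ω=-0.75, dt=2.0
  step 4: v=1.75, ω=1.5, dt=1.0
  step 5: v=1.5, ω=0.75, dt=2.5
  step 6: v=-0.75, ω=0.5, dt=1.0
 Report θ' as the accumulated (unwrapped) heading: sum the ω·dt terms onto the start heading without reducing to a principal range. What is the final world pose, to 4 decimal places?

(-0.4312, -1.0536, 6.4576)

step 1: θ'=4.0826 (R=-1.1667) → pose (1.5698, 1.6148, 4.0826)
step 2: θ'=4.0826 (straight) → pose (2.2324, 2.5240, 4.0826)
step 3: θ'=2.5826 (R=-1.0000) → pose (0.8939, 2.2652, 2.5826)
step 4: θ'=4.0826 (R=1.1667) → pose (-0.6677, 1.9632, 4.0826)
step 5: θ'=5.9576 (R=2.0000) → pose (0.3089, -1.1097, 5.9576)
step 6: θ'=6.4576 (R=-1.5000) → pose (-0.4312, -1.0536, 6.4576)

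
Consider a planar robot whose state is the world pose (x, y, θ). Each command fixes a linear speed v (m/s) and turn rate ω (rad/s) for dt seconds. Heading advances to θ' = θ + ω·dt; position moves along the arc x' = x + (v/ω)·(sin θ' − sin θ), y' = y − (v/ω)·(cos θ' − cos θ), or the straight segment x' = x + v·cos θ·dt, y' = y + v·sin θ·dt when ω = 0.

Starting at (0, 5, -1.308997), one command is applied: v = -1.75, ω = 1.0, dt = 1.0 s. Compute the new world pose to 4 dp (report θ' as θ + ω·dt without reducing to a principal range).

θ' = -1.3090 + 1.0·1.0 = -0.3090
R = v/ω = -1.75/1.0 = -1.7500
x' = 0 + -1.7500·(sin -0.3090 − sin -1.3090) = -1.1582
y' = 5 − -1.7500·(cos -0.3090 − cos -1.3090) = 6.2142

(-1.1582, 6.2142, -0.3090)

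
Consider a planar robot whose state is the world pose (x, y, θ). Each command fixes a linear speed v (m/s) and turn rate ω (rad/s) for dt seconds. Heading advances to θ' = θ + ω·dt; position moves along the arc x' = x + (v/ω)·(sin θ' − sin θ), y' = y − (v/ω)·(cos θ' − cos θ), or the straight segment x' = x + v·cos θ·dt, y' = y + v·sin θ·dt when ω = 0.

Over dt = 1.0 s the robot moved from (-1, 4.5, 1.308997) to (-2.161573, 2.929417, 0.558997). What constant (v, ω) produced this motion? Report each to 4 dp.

v = -2.0000, ω = -0.7500

Δθ = 0.558997 − 1.308997 = -0.750000
ω = Δθ/dt = -0.750000/1.0 = -0.7500
R = −Δy/(cos θ' − cos θ) = 2.6667
v = R·ω = 2.6667·-0.7500 = -2.0000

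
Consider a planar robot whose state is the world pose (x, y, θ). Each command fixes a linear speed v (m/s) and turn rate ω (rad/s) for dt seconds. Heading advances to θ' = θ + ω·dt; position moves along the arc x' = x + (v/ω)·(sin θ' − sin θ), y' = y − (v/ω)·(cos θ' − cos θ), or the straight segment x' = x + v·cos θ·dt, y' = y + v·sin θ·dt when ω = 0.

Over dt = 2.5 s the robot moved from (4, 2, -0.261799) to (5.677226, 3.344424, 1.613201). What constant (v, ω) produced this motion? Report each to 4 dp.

v = 1.0000, ω = 0.7500

Δθ = 1.613201 − -0.261799 = 1.875000
ω = Δθ/dt = 1.875000/2.5 = 0.7500
R = Δx/(sin θ' − sin θ) = 1.3333
v = R·ω = 1.3333·0.7500 = 1.0000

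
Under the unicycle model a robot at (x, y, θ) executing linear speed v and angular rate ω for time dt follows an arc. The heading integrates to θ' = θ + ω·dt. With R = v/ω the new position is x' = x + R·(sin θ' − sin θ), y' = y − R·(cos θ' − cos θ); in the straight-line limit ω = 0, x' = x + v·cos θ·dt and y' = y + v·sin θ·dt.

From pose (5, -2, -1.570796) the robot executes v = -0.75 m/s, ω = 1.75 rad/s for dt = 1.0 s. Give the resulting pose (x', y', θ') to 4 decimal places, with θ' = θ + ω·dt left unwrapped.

(4.4950, -1.5783, 0.1792)

θ' = -1.5708 + 1.75·1.0 = 0.1792
R = v/ω = -0.75/1.75 = -0.4286
x' = 5 + -0.4286·(sin 0.1792 − sin -1.5708) = 4.4950
y' = -2 − -0.4286·(cos 0.1792 − cos -1.5708) = -1.5783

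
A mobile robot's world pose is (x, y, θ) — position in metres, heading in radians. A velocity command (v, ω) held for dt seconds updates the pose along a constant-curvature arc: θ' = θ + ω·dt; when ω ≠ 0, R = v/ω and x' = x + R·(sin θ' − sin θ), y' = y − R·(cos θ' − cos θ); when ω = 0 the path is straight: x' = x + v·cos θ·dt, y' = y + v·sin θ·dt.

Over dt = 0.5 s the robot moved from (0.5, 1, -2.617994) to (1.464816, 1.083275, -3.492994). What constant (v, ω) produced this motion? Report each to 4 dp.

Δθ = -3.492994 − -2.617994 = -0.875000
ω = Δθ/dt = -0.875000/0.5 = -1.7500
R = Δx/(sin θ' − sin θ) = 1.1429
v = R·ω = 1.1429·-1.7500 = -2.0000

v = -2.0000, ω = -1.7500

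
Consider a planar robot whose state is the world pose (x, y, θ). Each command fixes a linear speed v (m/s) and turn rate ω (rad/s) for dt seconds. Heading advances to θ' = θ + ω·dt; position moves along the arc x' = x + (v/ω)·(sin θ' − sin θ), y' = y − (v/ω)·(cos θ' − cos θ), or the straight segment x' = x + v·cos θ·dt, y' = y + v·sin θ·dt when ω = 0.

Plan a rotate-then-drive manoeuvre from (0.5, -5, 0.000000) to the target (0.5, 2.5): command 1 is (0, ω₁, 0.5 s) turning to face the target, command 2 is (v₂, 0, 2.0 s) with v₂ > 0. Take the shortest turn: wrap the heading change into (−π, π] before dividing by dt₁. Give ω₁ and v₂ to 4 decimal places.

heading to target = atan2(2.5−-5, 0.5−0.5) = 1.5708
Δθ = wrap(1.5708 − 0.0000) = 1.5708; ω₁ = Δθ/dt₁ = 3.1416
distance = √((0.5−0.5)² + (2.5−-5)²) = 7.5000; v₂ = distance/dt₂ = 3.7500

ω₁ = 3.1416, v₂ = 3.7500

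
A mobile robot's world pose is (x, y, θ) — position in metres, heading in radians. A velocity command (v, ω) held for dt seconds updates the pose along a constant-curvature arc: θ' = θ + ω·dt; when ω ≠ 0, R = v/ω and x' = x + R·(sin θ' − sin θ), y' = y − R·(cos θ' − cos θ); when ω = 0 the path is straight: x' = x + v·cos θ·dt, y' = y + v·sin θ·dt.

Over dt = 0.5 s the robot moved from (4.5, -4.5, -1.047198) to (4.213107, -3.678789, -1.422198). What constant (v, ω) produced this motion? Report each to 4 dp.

Δθ = -1.422198 − -1.047198 = -0.375000
ω = Δθ/dt = -0.375000/0.5 = -0.7500
R = −Δy/(cos θ' − cos θ) = 2.3333
v = R·ω = 2.3333·-0.7500 = -1.7500

v = -1.7500, ω = -0.7500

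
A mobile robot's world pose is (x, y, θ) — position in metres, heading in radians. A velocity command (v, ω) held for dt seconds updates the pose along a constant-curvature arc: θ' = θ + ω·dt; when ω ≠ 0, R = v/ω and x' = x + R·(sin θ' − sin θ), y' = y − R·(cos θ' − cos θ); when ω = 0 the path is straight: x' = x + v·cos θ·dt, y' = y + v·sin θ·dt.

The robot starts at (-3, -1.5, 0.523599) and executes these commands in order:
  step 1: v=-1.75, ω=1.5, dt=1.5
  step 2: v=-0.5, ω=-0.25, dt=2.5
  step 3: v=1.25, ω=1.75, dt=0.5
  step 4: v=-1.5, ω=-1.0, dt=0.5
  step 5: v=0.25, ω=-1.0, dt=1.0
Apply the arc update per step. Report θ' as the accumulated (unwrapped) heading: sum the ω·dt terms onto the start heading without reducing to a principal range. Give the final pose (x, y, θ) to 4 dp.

(-1.8071, -4.1049, 1.5236)

step 1: θ'=2.7736 (R=-1.1667) → pose (-2.8364, -3.5989, 2.7736)
step 2: θ'=2.1486 (R=2.0000) → pose (-1.8805, -4.3727, 2.1486)
step 3: θ'=3.0236 (R=0.7143) → pose (-2.3948, -4.0535, 3.0236)
step 4: θ'=2.5236 (R=1.5000) → pose (-1.7023, -4.3205, 2.5236)
step 5: θ'=1.5236 (R=-0.2500) → pose (-1.8071, -4.1049, 1.5236)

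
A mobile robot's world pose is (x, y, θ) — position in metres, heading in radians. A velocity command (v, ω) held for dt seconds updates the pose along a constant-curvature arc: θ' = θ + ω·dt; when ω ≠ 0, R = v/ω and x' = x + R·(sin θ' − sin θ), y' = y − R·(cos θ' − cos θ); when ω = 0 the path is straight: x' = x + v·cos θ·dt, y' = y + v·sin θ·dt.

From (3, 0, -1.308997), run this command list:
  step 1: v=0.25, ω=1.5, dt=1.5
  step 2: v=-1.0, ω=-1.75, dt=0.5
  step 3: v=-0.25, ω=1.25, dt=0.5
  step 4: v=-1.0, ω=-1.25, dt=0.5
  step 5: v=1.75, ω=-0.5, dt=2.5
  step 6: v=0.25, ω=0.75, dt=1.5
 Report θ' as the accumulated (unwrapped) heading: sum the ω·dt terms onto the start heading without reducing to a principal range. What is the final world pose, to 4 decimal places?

(6.0615, -2.8950, -0.0590)

step 1: θ'=0.9410 (R=0.1667) → pose (3.2957, -0.0550, 0.9410)
step 2: θ'=0.0660 (R=0.5714) → pose (2.8716, -0.2887, 0.0660)
step 3: θ'=0.6910 (R=-0.2000) → pose (2.7573, -0.3341, 0.6910)
step 4: θ'=0.0660 (R=0.8000) → pose (2.3002, -0.5159, 0.0660)
step 5: θ'=-1.1840 (R=-3.5000) → pose (5.7725, -2.6880, -1.1840)
step 6: θ'=-0.0590 (R=0.3333) → pose (6.0615, -2.8950, -0.0590)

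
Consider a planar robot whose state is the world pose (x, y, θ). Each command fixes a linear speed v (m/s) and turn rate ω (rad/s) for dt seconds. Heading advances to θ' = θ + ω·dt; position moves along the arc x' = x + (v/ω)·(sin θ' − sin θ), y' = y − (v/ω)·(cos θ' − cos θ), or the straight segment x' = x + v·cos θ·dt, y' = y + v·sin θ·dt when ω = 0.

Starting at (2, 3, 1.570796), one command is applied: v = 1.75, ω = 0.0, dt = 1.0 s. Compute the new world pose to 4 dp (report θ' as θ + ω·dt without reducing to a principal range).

θ' = 1.5708 + 0.0·1.0 = 1.5708
ω = 0 → straight: x' = 2 + 1.75·cos(1.5708)·1.0 = 2.0000
y' = 3 + 1.75·sin(1.5708)·1.0 = 4.7500

(2.0000, 4.7500, 1.5708)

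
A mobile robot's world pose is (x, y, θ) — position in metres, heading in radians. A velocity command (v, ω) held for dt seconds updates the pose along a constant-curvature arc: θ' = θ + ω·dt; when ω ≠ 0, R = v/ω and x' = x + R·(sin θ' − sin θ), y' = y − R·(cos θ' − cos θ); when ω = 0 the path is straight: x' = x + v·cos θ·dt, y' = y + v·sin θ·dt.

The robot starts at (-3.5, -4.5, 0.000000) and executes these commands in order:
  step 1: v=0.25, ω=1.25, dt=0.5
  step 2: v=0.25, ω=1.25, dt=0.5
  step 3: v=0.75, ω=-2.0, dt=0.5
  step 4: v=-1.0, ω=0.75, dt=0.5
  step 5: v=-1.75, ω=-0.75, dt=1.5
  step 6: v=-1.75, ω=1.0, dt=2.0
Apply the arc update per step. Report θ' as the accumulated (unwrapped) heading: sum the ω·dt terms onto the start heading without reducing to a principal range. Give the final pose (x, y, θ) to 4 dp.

step 1: θ'=0.6250 (R=0.2000) → pose (-3.3830, -4.4622, 0.6250)
step 2: θ'=1.2500 (R=0.2000) → pose (-3.3102, -4.3631, 1.2500)
step 3: θ'=0.2500 (R=-0.3750) → pose (-3.0471, -4.1180, 0.2500)
step 4: θ'=0.6250 (R=-1.3333) → pose (-3.4974, -4.3286, 0.6250)
step 5: θ'=-0.5000 (R=2.3333) → pose (-5.9813, -4.4840, -0.5000)
step 6: θ'=1.5000 (R=-1.7500) → pose (-8.5659, -5.8960, 1.5000)

(-8.5659, -5.8960, 1.5000)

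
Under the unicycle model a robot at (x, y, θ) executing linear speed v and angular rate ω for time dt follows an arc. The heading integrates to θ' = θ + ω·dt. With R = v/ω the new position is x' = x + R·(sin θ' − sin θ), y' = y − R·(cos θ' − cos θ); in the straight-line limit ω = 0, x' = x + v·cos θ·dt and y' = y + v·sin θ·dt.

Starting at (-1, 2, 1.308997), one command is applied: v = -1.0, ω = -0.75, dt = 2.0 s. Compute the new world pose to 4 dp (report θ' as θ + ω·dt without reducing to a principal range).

(-2.5410, 1.0360, -0.1910)

θ' = 1.3090 + -0.75·2.0 = -0.1910
R = v/ω = -1.0/-0.75 = 1.3333
x' = -1 + 1.3333·(sin -0.1910 − sin 1.3090) = -2.5410
y' = 2 − 1.3333·(cos -0.1910 − cos 1.3090) = 1.0360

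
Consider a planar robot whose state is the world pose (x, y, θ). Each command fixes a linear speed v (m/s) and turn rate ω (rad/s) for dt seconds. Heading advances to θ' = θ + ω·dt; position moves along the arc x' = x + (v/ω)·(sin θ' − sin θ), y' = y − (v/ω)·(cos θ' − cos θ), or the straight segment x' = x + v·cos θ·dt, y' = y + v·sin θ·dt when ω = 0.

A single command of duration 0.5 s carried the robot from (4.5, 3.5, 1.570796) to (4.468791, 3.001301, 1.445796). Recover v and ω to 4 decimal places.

Δθ = 1.445796 − 1.570796 = -0.125000
ω = Δθ/dt = -0.125000/0.5 = -0.2500
R = −Δy/(cos θ' − cos θ) = 4.0000
v = R·ω = 4.0000·-0.2500 = -1.0000

v = -1.0000, ω = -0.2500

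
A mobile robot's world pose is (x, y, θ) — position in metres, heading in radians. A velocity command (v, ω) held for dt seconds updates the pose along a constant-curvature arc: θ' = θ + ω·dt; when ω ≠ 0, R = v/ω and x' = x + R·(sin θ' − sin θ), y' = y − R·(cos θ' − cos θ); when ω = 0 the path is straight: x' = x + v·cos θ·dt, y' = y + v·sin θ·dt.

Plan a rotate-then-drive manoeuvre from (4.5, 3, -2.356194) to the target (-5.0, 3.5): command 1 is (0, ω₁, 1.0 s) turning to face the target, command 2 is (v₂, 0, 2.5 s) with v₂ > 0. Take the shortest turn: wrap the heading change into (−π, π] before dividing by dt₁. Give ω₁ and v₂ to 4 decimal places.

heading to target = atan2(3.5−3, -5−4.5) = 3.0890
Δθ = wrap(3.0890 − -2.3562) = -0.8380; ω₁ = Δθ/dt₁ = -0.8380
distance = √((-5−4.5)² + (3.5−3)²) = 9.5131; v₂ = distance/dt₂ = 3.8053

ω₁ = -0.8380, v₂ = 3.8053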